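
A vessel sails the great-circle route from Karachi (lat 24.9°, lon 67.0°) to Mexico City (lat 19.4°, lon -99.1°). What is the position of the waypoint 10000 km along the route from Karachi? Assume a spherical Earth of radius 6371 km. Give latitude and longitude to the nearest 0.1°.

≈ lat 59.5°, lon -74.8°

Convert each endpoint to a unit vector on the sphere (x = cos φ cos λ, y = cos φ sin λ, z = sin φ).
The central angle between the endpoints is δ = arccos(p₁·p₂) ≈ 2.333 rad (133.7°). The total great-circle distance is δ·R ≈ 2.333 × 6371 ≈ 14865 km, so the target fraction is f = 10000/14865 ≈ 0.673.
Interpolate at f ≈ 0.673 with slerp weights a = sin((1−f)δ)/sin δ ≈ 0.956, b = sin(fδ)/sin δ ≈ 1.383.
p = a·p₁ + b·p₂ ≈ (0.133, -0.489, 0.862); φ = arcsin(p_z) ≈ 59.53°, λ = atan2(p_y, p_x) ≈ -74.84°.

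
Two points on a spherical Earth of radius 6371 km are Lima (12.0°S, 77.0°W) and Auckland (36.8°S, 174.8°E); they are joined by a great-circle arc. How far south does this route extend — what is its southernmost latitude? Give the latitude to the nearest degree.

The great circle lies in the plane with unit normal n̂ = (p₁ × p₂)/|p₁ × p₂|.
Here n̂_z ≈ -0.749; the vertex latitude is φ_max = arccos|n̂_z| ≈ 41.5°.
Check via Clairaut: cos φ_max = |cos φ₁| · sin C = cos(12.0°)·sin(130.0°) ≈ 0.749, again giving ≈ 41.5°.

≈ 41°S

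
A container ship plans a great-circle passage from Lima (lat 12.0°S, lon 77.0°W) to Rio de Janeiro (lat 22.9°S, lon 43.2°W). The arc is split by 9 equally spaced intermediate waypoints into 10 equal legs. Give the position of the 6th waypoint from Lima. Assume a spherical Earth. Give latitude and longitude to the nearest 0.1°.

Write both endpoints as unit vectors p₁, p₂ with components (cos φ cos λ, cos φ sin λ, sin φ).
The central angle between the endpoints is δ = arccos(p₁·p₂) ≈ 0.592 rad (33.9°).
Interpolate at f = 6/10 with slerp weights a = sin((1−f)δ)/sin δ ≈ 0.420, b = sin(fδ)/sin δ ≈ 0.623.
p = a·p₁ + b·p₂ ≈ (0.511, -0.794, -0.330); φ = arcsin(p_z) ≈ -19.26°, λ = atan2(p_y, p_x) ≈ -57.22°.

≈ lat 19.3°S, lon 57.2°W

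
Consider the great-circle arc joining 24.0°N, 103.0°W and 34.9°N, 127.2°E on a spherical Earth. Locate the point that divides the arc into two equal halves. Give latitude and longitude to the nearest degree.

Write both endpoints as unit vectors p₁, p₂ with components (cos φ cos λ, cos φ sin λ, sin φ).
The central angle between the endpoints is δ = arccos(p₁·p₂) ≈ 1.820 rad (104.3°).
Interpolate at f = 1/2 with slerp weights a = sin((1−f)δ)/sin δ ≈ 0.815, b = sin(fδ)/sin δ ≈ 0.815.
p = a·p₁ + b·p₂ ≈ (-0.571, -0.193, 0.798); φ = arcsin(p_z) ≈ 52.90°, λ = atan2(p_y, p_x) ≈ -161.34°.

≈ 53°N, 161°W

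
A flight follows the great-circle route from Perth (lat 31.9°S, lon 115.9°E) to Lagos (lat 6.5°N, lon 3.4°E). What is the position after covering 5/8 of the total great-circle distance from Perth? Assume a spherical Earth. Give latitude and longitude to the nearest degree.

≈ lat 16°S, lon 40°E

Write both endpoints as unit vectors p₁, p₂ with components (cos φ cos λ, cos φ sin λ, sin φ).
The central angle between the endpoints is δ = arccos(p₁·p₂) ≈ 1.963 rad (112.5°).
Interpolate at f = 5/8 with slerp weights a = sin((1−f)δ)/sin δ ≈ 0.727, b = sin(fδ)/sin δ ≈ 1.019.
p = a·p₁ + b·p₂ ≈ (0.741, 0.615, -0.269); φ = arcsin(p_z) ≈ -15.59°, λ = atan2(p_y, p_x) ≈ 39.69°.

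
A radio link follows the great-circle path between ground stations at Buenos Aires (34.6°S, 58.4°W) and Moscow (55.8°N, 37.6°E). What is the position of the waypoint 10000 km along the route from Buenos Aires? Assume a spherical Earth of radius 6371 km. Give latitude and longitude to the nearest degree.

≈ 38°N, 2°W

Write both endpoints as unit vectors p₁, p₂ with components (cos φ cos λ, cos φ sin λ, sin φ).
The central angle between the endpoints is δ = arccos(p₁·p₂) ≈ 2.115 rad (121.2°). The total great-circle distance is δ·R ≈ 2.115 × 6371 ≈ 13477 km, so the target fraction is f = 10000/13477 ≈ 0.742.
Interpolate at f ≈ 0.742 with slerp weights a = sin((1−f)δ)/sin δ ≈ 0.607, b = sin(fδ)/sin δ ≈ 1.169.
p = a·p₁ + b·p₂ ≈ (0.782, -0.024, 0.622); φ = arcsin(p_z) ≈ 38.49°, λ = atan2(p_y, p_x) ≈ -1.79°.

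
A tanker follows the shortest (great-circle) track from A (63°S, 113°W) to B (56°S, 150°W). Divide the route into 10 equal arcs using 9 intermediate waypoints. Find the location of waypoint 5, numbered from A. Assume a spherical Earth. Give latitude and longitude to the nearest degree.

≈ (61°S, 133°W)

Write both endpoints as unit vectors p₁, p₂ with components (cos φ cos λ, cos φ sin λ, sin φ).
The central angle between the endpoints is δ = arccos(p₁·p₂) ≈ 0.344 rad (19.7°).
Interpolate at f = 5/10 with slerp weights a = sin((1−f)δ)/sin δ ≈ 0.507, b = sin(fδ)/sin δ ≈ 0.507.
p = a·p₁ + b·p₂ ≈ (-0.336, -0.354, -0.873); φ = arcsin(p_z) ≈ -60.80°, λ = atan2(p_y, p_x) ≈ -133.49°.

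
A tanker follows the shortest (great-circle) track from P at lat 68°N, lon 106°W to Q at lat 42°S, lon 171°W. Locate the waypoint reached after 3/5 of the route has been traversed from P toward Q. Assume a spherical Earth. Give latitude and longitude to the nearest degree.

Convert each endpoint to a unit vector on the sphere (x = cos φ cos λ, y = cos φ sin λ, z = sin φ).
The central angle between the endpoints is δ = arccos(p₁·p₂) ≈ 2.098 rad (120.2°).
Interpolate at f = 3/5 with slerp weights a = sin((1−f)δ)/sin δ ≈ 0.861, b = sin(fδ)/sin δ ≈ 1.101.
p = a·p₁ + b·p₂ ≈ (-0.897, -0.438, 0.061); φ = arcsin(p_z) ≈ 3.52°, λ = atan2(p_y, p_x) ≈ -153.98°.

≈ lat 4°N, lon 154°W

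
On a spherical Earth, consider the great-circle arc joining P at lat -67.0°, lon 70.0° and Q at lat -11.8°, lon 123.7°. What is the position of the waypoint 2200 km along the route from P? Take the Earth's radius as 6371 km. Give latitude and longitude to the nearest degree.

≈ lat -53°, lon 99°

Convert each endpoint to a unit vector on the sphere (x = cos φ cos λ, y = cos φ sin λ, z = sin φ).
The central angle between the endpoints is δ = arccos(p₁·p₂) ≈ 1.143 rad (65.5°). The total great-circle distance is δ·R ≈ 1.143 × 6371 ≈ 7283 km, so the target fraction is f = 2200/7283 ≈ 0.302.
Interpolate at f ≈ 0.302 with slerp weights a = sin((1−f)δ)/sin δ ≈ 0.787, b = sin(fδ)/sin δ ≈ 0.372.
p = a·p₁ + b·p₂ ≈ (-0.097, 0.592, -0.800); φ = arcsin(p_z) ≈ -53.15°, λ = atan2(p_y, p_x) ≈ 99.30°.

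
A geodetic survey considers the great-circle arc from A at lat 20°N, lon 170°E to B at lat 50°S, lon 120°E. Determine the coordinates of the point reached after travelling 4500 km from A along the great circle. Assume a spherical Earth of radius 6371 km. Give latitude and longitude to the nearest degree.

≈ lat 16°S, lon 150°E

From cos δ = sin φ₁ sin φ₂ + cos φ₁ cos φ₂ cos Δλ, the central angle is δ ≈ 1.444 rad (82.7°). The total great-circle distance is δ·R ≈ 1.444 × 6371 ≈ 9201 km, so the target fraction is f = 4500/9201 ≈ 0.489.
Interpolate at f ≈ 0.489 with slerp weights a = sin((1−f)δ)/sin δ ≈ 0.678, b = sin(fδ)/sin δ ≈ 0.654.
p = a·p₁ + b·p₂ ≈ (-0.838, 0.475, -0.269); φ = arcsin(p_z) ≈ -15.62°, λ = atan2(p_y, p_x) ≈ 150.46°.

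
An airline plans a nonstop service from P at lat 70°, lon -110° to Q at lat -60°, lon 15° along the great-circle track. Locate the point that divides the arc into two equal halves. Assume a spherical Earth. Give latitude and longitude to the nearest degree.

Convert each endpoint to a unit vector on the sphere (x = cos φ cos λ, y = cos φ sin λ, z = sin φ).
The central angle between the endpoints is δ = arccos(p₁·p₂) ≈ 2.719 rad (155.8°).
Interpolate at f = 1/2 with slerp weights a = sin((1−f)δ)/sin δ ≈ 2.382, b = sin(fδ)/sin δ ≈ 2.382.
p = a·p₁ + b·p₂ ≈ (0.872, -0.457, 0.175); φ = arcsin(p_z) ≈ 10.11°, λ = atan2(p_y, p_x) ≈ -27.68°.

≈ lat 10°, lon -28°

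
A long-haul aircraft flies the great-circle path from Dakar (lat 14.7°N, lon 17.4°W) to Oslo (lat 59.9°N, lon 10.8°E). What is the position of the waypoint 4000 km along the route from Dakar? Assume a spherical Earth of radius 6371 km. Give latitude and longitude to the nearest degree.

From cos δ = sin φ₁ sin φ₂ + cos φ₁ cos φ₂ cos Δλ, the central angle is δ ≈ 0.867 rad (49.7°). The total great-circle distance is δ·R ≈ 0.867 × 6371 ≈ 5524 km, so the target fraction is f = 4000/5524 ≈ 0.724.
Interpolate at f ≈ 0.724 with slerp weights a = sin((1−f)δ)/sin δ ≈ 0.311, b = sin(fδ)/sin δ ≈ 0.770.
p = a·p₁ + b·p₂ ≈ (0.666, -0.017, 0.745); φ = arcsin(p_z) ≈ 48.19°, λ = atan2(p_y, p_x) ≈ -1.50°.

≈ lat 48°N, lon 2°W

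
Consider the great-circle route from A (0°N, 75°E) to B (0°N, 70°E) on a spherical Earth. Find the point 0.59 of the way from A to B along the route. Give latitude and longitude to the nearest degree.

Write both endpoints as unit vectors p₁, p₂ with components (cos φ cos λ, cos φ sin λ, sin φ).
The central angle between the endpoints is δ = arccos(p₁·p₂) ≈ 0.087 rad (5.0°).
Interpolate at f = 0.59 with slerp weights a = sin((1−f)δ)/sin δ ≈ 0.410, b = sin(fδ)/sin δ ≈ 0.590.
p = a·p₁ + b·p₂ ≈ (0.308, 0.951, 0.000); φ = arcsin(p_z) ≈ 0.00°, λ = atan2(p_y, p_x) ≈ 72.05°.

≈ (0°N, 72°E)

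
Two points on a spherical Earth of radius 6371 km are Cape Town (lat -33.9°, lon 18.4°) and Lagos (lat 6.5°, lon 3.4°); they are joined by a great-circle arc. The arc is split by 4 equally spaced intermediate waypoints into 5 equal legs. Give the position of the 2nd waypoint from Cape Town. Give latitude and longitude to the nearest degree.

≈ lat -18°, lon 12°

Write both endpoints as unit vectors p₁, p₂ with components (cos φ cos λ, cos φ sin λ, sin φ).
The central angle between the endpoints is δ = arccos(p₁·p₂) ≈ 0.747 rad (42.8°).
Interpolate at f = 2/5 with slerp weights a = sin((1−f)δ)/sin δ ≈ 0.638, b = sin(fδ)/sin δ ≈ 0.433.
p = a·p₁ + b·p₂ ≈ (0.932, 0.193, -0.307); φ = arcsin(p_z) ≈ -17.86°, λ = atan2(p_y, p_x) ≈ 11.68°.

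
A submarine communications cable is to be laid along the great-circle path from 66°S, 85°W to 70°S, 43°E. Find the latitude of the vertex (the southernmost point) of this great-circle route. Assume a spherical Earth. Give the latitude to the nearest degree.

The great circle lies in the plane with unit normal n̂ = (p₁ × p₂)/|p₁ × p₂|.
Here n̂_z ≈ +0.173; the vertex latitude is φ_max = arccos|n̂_z| ≈ 80.1°.

≈ 80°S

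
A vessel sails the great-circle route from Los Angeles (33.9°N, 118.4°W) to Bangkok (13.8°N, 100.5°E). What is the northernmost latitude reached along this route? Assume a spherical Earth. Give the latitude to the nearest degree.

The great circle lies in the plane with unit normal n̂ = (p₁ × p₂)/|p₁ × p₂|.
Here n̂_z ≈ -0.582; the vertex latitude is φ_max = arccos|n̂_z| ≈ 54.4°.
Check via Clairaut: cos φ_max = |cos φ₁| · sin C = cos(33.9°)·sin(44.5°) ≈ 0.582, again giving ≈ 54.4°.

≈ 54°N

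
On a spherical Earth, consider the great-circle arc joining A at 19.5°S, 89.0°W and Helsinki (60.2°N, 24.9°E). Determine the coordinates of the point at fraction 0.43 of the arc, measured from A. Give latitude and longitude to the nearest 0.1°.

≈ 24.6°N, 62.7°W

Convert each endpoint to a unit vector on the sphere (x = cos φ cos λ, y = cos φ sin λ, z = sin φ).
The central angle between the endpoints is δ = arccos(p₁·p₂) ≈ 2.071 rad (118.7°).
Interpolate at f = 0.43 with slerp weights a = sin((1−f)δ)/sin δ ≈ 1.054, b = sin(fδ)/sin δ ≈ 0.886.
p = a·p₁ + b·p₂ ≈ (0.417, -0.808, 0.417); φ = arcsin(p_z) ≈ 24.64°, λ = atan2(p_y, p_x) ≈ -62.72°.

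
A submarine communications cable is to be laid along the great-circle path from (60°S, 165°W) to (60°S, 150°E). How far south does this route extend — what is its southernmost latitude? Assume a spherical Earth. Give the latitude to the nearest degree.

The great circle lies in the plane with unit normal n̂ = (p₁ × p₂)/|p₁ × p₂|.
Here n̂_z ≈ -0.471; the vertex latitude is φ_max = arccos|n̂_z| ≈ 61.9°.
Check via Clairaut: cos φ_max = |cos φ₁| · sin C = cos(60.0°)·sin(109.7°) ≈ 0.471, again giving ≈ 61.9°.

≈ 62°S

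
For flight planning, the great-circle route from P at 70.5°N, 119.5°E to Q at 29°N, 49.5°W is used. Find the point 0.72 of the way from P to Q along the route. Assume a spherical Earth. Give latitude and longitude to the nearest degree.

≈ 51°N, 47°W

From cos δ = sin φ₁ sin φ₂ + cos φ₁ cos φ₂ cos Δλ, the central angle is δ ≈ 1.400 rad (80.2°).
Interpolate at f = 0.72 with slerp weights a = sin((1−f)δ)/sin δ ≈ 0.388, b = sin(fδ)/sin δ ≈ 0.858.
p = a·p₁ + b·p₂ ≈ (0.424, -0.458, 0.781); φ = arcsin(p_z) ≈ 51.39°, λ = atan2(p_y, p_x) ≈ -47.23°.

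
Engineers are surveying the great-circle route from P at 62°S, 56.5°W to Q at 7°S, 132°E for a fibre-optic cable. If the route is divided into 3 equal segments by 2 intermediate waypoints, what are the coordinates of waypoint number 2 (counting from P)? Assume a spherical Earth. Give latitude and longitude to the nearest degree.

Convert each endpoint to a unit vector on the sphere (x = cos φ cos λ, y = cos φ sin λ, z = sin φ).
The central angle between the endpoints is δ = arccos(p₁·p₂) ≈ 1.932 rad (110.7°).
Interpolate at f = 2/3 with slerp weights a = sin((1−f)δ)/sin δ ≈ 0.642, b = sin(fδ)/sin δ ≈ 1.026.
p = a·p₁ + b·p₂ ≈ (-0.515, 0.506, -0.692); φ = arcsin(p_z) ≈ -43.77°, λ = atan2(p_y, p_x) ≈ 135.54°.

≈ 44°S, 136°E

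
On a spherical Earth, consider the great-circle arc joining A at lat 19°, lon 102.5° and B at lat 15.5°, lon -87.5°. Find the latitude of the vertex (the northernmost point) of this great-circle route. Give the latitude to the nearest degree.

≈ 74°

The great circle lies in the plane with unit normal n̂ = (p₁ × p₂)/|p₁ × p₂|.
Here n̂_z ≈ +0.270; the vertex latitude is φ_max = arccos|n̂_z| ≈ 74.3°.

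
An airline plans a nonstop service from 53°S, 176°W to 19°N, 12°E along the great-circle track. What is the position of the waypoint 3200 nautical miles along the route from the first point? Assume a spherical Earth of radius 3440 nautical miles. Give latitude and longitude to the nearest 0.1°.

≈ 71.2°S, 39.2°E

From cos δ = sin φ₁ sin φ₂ + cos φ₁ cos φ₂ cos Δλ, the central angle is δ ≈ 2.538 rad (145.4°). The total great-circle distance is δ·R ≈ 2.538 × 3440 ≈ 8732 nmi, so the target fraction is f = 3200/8732 ≈ 0.366.
Interpolate at f ≈ 0.366 with slerp weights a = sin((1−f)δ)/sin δ ≈ 1.761, b = sin(fδ)/sin δ ≈ 1.413.
p = a·p₁ + b·p₂ ≈ (0.250, 0.204, -0.947); φ = arcsin(p_z) ≈ -71.20°, λ = atan2(p_y, p_x) ≈ 39.25°.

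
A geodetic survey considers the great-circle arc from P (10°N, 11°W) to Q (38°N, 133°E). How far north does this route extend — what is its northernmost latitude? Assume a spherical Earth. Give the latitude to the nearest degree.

≈ 58°N

The great circle lies in the plane with unit normal n̂ = (p₁ × p₂)/|p₁ × p₂|.
Here n̂_z ≈ +0.534; the vertex latitude is φ_max = arccos|n̂_z| ≈ 57.7°.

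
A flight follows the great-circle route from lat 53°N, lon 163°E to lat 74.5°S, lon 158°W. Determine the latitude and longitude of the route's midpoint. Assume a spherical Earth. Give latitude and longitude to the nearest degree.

≈ lat 11°S, lon 175°E

Write both endpoints as unit vectors p₁, p₂ with components (cos φ cos λ, cos φ sin λ, sin φ).
The central angle between the endpoints is δ = arccos(p₁·p₂) ≈ 2.271 rad (130.1°).
Interpolate at f = 1/2 with slerp weights a = sin((1−f)δ)/sin δ ≈ 1.186, b = sin(fδ)/sin δ ≈ 1.186.
p = a·p₁ + b·p₂ ≈ (-0.977, 0.090, -0.196); φ = arcsin(p_z) ≈ -11.29°, λ = atan2(p_y, p_x) ≈ 174.74°.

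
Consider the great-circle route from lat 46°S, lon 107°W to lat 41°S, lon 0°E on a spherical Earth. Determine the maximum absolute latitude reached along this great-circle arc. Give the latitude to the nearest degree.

The great circle lies in the plane with unit normal n̂ = (p₁ × p₂)/|p₁ × p₂|.
Here n̂_z ≈ +0.529; the vertex latitude is φ_max = arccos|n̂_z| ≈ 58.1°.
Check via Clairaut: cos φ_max = |cos φ₁| · sin C = cos(46.0°)·sin(130.4°) ≈ 0.529, again giving ≈ 58.1°.

≈ 58°S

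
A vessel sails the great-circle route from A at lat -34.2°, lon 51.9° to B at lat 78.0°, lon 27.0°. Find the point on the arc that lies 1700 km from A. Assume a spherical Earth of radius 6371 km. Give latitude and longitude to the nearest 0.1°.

≈ lat -19.0°, lon 50.4°

Convert each endpoint to a unit vector on the sphere (x = cos φ cos λ, y = cos φ sin λ, z = sin φ).
The central angle between the endpoints is δ = arccos(p₁·p₂) ≈ 1.976 rad (113.2°). The total great-circle distance is δ·R ≈ 1.976 × 6371 ≈ 12586 km, so the target fraction is f = 1700/12586 ≈ 0.135.
Interpolate at f ≈ 0.135 with slerp weights a = sin((1−f)δ)/sin δ ≈ 1.078, b = sin(fδ)/sin δ ≈ 0.287.
p = a·p₁ + b·p₂ ≈ (0.603, 0.728, -0.325); φ = arcsin(p_z) ≈ -18.97°, λ = atan2(p_y, p_x) ≈ 50.38°.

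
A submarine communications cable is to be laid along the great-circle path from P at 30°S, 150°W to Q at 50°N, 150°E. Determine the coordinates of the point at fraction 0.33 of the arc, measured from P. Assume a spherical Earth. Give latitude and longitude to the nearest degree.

≈ 3°S, 167°W

Convert each endpoint to a unit vector on the sphere (x = cos φ cos λ, y = cos φ sin λ, z = sin φ).
The central angle between the endpoints is δ = arccos(p₁·p₂) ≈ 1.676 rad (96.0°).
Interpolate at f = 0.33 with slerp weights a = sin((1−f)δ)/sin δ ≈ 0.906, b = sin(fδ)/sin δ ≈ 0.528.
p = a·p₁ + b·p₂ ≈ (-0.974, -0.223, -0.049); φ = arcsin(p_z) ≈ -2.78°, λ = atan2(p_y, p_x) ≈ -167.12°.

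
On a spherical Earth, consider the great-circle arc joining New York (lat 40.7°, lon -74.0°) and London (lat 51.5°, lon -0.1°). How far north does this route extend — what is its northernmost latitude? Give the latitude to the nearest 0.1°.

The great circle lies in the plane with unit normal n̂ = (p₁ × p₂)/|p₁ × p₂|.
Here n̂_z ≈ +0.591; the vertex latitude is φ_max = arccos|n̂_z| ≈ 53.8°.
Check via Clairaut: cos φ_max = |cos φ₁| · sin C = cos(40.7°)·sin(51.2°) ≈ 0.591, again giving ≈ 53.8°.

≈ 53.8°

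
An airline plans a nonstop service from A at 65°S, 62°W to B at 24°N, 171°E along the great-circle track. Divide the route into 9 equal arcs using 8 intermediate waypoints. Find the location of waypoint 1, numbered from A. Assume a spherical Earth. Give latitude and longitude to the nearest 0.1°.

Write both endpoints as unit vectors p₁, p₂ with components (cos φ cos λ, cos φ sin λ, sin φ).
The central angle between the endpoints is δ = arccos(p₁·p₂) ≈ 2.216 rad (126.9°).
Interpolate at f = 1/9 with slerp weights a = sin((1−f)δ)/sin δ ≈ 1.153, b = sin(fδ)/sin δ ≈ 0.305.
p = a·p₁ + b·p₂ ≈ (-0.046, -0.387, -0.921); φ = arcsin(p_z) ≈ -67.08°, λ = atan2(p_y, p_x) ≈ -96.83°.

≈ 67.1°S, 96.8°W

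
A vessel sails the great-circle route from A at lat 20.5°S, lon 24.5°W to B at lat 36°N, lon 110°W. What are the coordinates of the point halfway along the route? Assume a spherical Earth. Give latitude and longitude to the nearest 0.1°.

The haversine formula gives a central angle δ ≈ 1.718 rad (98.4°) between the endpoints.
Interpolate at f = 1/2 with slerp weights a = sin((1−f)δ)/sin δ ≈ 0.765, b = sin(fδ)/sin δ ≈ 0.765.
p = a·p₁ + b·p₂ ≈ (0.441, -0.879, 0.182); φ = arcsin(p_z) ≈ 10.48°, λ = atan2(p_y, p_x) ≈ -63.38°.

≈ lat 10.5°N, lon 63.4°W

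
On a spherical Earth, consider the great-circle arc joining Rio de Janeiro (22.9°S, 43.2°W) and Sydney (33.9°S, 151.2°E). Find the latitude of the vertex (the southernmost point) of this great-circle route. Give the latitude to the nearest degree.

The great circle lies in the plane with unit normal n̂ = (p₁ × p₂)/|p₁ × p₂|.
Here n̂_z ≈ -0.223; the vertex latitude is φ_max = arccos|n̂_z| ≈ 77.1°.

≈ 77°S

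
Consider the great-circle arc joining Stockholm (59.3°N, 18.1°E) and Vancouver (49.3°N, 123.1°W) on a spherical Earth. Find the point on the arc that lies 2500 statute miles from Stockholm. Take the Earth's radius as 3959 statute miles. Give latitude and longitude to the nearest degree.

≈ 75°N, 81°W

The haversine formula gives a central angle δ ≈ 1.168 rad (66.9°) between the endpoints. The total great-circle distance is δ·R ≈ 1.168 × 3959 ≈ 4622 mi, so the target fraction is f = 2500/4622 ≈ 0.541.
Interpolate at f ≈ 0.541 with slerp weights a = sin((1−f)δ)/sin δ ≈ 0.555, b = sin(fδ)/sin δ ≈ 0.642.
p = a·p₁ + b·p₂ ≈ (0.041, -0.263, 0.964); φ = arcsin(p_z) ≈ 74.59°, λ = atan2(p_y, p_x) ≈ -81.14°.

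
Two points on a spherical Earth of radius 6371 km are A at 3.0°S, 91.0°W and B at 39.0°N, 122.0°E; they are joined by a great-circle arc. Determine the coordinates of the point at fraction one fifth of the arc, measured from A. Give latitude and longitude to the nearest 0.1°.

≈ 18.5°N, 106.9°W

From cos δ = sin φ₁ sin φ₂ + cos φ₁ cos φ₂ cos Δλ, the central angle is δ ≈ 2.324 rad (133.1°).
Interpolate at f = 1/5 with slerp weights a = sin((1−f)δ)/sin δ ≈ 1.314, b = sin(fδ)/sin δ ≈ 0.614.
p = a·p₁ + b·p₂ ≈ (-0.276, -0.907, 0.318); φ = arcsin(p_z) ≈ 18.53°, λ = atan2(p_y, p_x) ≈ -106.92°.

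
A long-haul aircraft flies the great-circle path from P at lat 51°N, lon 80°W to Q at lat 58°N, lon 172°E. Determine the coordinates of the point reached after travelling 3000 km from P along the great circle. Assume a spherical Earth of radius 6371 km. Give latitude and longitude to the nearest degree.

≈ lat 67°N, lon 124°W

Convert each endpoint to a unit vector on the sphere (x = cos φ cos λ, y = cos φ sin λ, z = sin φ).
The central angle between the endpoints is δ = arccos(p₁·p₂) ≈ 0.981 rad (56.2°). The total great-circle distance is δ·R ≈ 0.981 × 6371 ≈ 6251 km, so the target fraction is f = 3000/6251 ≈ 0.480.
Interpolate at f ≈ 0.480 with slerp weights a = sin((1−f)δ)/sin δ ≈ 0.588, b = sin(fδ)/sin δ ≈ 0.546.
p = a·p₁ + b·p₂ ≈ (-0.222, -0.324, 0.920); φ = arcsin(p_z) ≈ 66.87°, λ = atan2(p_y, p_x) ≈ -124.44°.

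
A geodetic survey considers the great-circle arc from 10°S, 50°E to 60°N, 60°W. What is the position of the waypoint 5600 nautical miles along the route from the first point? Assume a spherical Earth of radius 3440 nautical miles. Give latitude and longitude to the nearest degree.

Write both endpoints as unit vectors p₁, p₂ with components (cos φ cos λ, cos φ sin λ, sin φ).
The central angle between the endpoints is δ = arccos(p₁·p₂) ≈ 1.895 rad (108.6°). The total great-circle distance is δ·R ≈ 1.895 × 3440 ≈ 6520 nmi, so the target fraction is f = 5600/6520 ≈ 0.859.
Interpolate at f ≈ 0.859 with slerp weights a = sin((1−f)δ)/sin δ ≈ 0.279, b = sin(fδ)/sin δ ≈ 1.053.
p = a·p₁ + b·p₂ ≈ (0.440, -0.246, 0.864); φ = arcsin(p_z) ≈ 59.75°, λ = atan2(p_y, p_x) ≈ -29.21°.

≈ 60°N, 29°W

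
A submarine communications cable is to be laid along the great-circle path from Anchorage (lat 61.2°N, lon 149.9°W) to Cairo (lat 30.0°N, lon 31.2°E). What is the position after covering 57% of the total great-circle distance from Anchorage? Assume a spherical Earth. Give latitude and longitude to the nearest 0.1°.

≈ lat 68.2°N, lon 32.1°E

From cos δ = sin φ₁ sin φ₂ + cos φ₁ cos φ₂ cos Δλ, the central angle is δ ≈ 1.550 rad (88.8°).
Interpolate at f = 0.57 with slerp weights a = sin((1−f)δ)/sin δ ≈ 0.618, b = sin(fδ)/sin δ ≈ 0.773.
p = a·p₁ + b·p₂ ≈ (0.315, 0.197, 0.928); φ = arcsin(p_z) ≈ 68.18°, λ = atan2(p_y, p_x) ≈ 32.08°.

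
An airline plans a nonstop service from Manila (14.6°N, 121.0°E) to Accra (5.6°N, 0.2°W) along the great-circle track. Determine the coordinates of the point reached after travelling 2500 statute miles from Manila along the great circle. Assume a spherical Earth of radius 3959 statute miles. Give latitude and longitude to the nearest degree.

≈ (20°N, 83°E)

Convert each endpoint to a unit vector on the sphere (x = cos φ cos λ, y = cos φ sin λ, z = sin φ).
The central angle between the endpoints is δ = arccos(p₁·p₂) ≈ 2.065 rad (118.3°). The total great-circle distance is δ·R ≈ 2.065 × 3959 ≈ 8175 mi, so the target fraction is f = 2500/8175 ≈ 0.306.
Interpolate at f ≈ 0.306 with slerp weights a = sin((1−f)δ)/sin δ ≈ 1.125, b = sin(fδ)/sin δ ≈ 0.671.
p = a·p₁ + b·p₂ ≈ (0.107, 0.931, 0.349); φ = arcsin(p_z) ≈ 20.43°, λ = atan2(p_y, p_x) ≈ 83.47°.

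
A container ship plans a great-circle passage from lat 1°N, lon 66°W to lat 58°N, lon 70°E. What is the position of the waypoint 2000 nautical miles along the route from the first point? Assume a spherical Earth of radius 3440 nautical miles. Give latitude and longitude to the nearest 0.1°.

Write both endpoints as unit vectors p₁, p₂ with components (cos φ cos λ, cos φ sin λ, sin φ).
The central angle between the endpoints is δ = arccos(p₁·p₂) ≈ 1.946 rad (111.5°). The total great-circle distance is δ·R ≈ 1.946 × 3440 ≈ 6694 nmi, so the target fraction is f = 2000/6694 ≈ 0.299.
Interpolate at f ≈ 0.299 with slerp weights a = sin((1−f)δ)/sin δ ≈ 1.052, b = sin(fδ)/sin δ ≈ 0.590.
p = a·p₁ + b·p₂ ≈ (0.535, -0.667, 0.519); φ = arcsin(p_z) ≈ 31.26°, λ = atan2(p_y, p_x) ≈ -51.28°.

≈ lat 31.3°N, lon 51.3°W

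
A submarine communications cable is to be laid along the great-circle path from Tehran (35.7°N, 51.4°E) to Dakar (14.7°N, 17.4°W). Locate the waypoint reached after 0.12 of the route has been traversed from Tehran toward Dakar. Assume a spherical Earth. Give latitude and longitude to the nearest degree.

Convert each endpoint to a unit vector on the sphere (x = cos φ cos λ, y = cos φ sin λ, z = sin φ).
The central angle between the endpoints is δ = arccos(p₁·p₂) ≈ 1.124 rad (64.4°).
Interpolate at f = 0.12 with slerp weights a = sin((1−f)δ)/sin δ ≈ 0.926, b = sin(fδ)/sin δ ≈ 0.149.
p = a·p₁ + b·p₂ ≈ (0.607, 0.545, 0.578); φ = arcsin(p_z) ≈ 35.34°, λ = atan2(p_y, p_x) ≈ 41.91°.

≈ (35°N, 42°E)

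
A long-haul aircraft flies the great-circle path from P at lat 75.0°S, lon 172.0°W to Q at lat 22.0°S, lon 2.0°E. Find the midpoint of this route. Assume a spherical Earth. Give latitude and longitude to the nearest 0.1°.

≈ lat 63.4°S, lon 0.3°W

Write both endpoints as unit vectors p₁, p₂ with components (cos φ cos λ, cos φ sin λ, sin φ).
The central angle between the endpoints is δ = arccos(p₁·p₂) ≈ 1.447 rad (82.9°).
Interpolate at f = 1/2 with slerp weights a = sin((1−f)δ)/sin δ ≈ 0.667, b = sin(fδ)/sin δ ≈ 0.667.
p = a·p₁ + b·p₂ ≈ (0.447, -0.002, -0.894); φ = arcsin(p_z) ≈ -63.43°, λ = atan2(p_y, p_x) ≈ -0.31°.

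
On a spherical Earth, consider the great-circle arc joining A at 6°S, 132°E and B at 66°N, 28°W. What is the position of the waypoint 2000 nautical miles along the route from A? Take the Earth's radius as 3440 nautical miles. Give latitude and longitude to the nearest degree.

The haversine formula gives a central angle δ ≈ 2.066 rad (118.4°) between the endpoints. The total great-circle distance is δ·R ≈ 2.066 × 3440 ≈ 7109 nmi, so the target fraction is f = 2000/7109 ≈ 0.281.
Interpolate at f ≈ 0.281 with slerp weights a = sin((1−f)δ)/sin δ ≈ 1.133, b = sin(fδ)/sin δ ≈ 0.624.
p = a·p₁ + b·p₂ ≈ (-0.530, 0.718, 0.452); φ = arcsin(p_z) ≈ 26.87°, λ = atan2(p_y, p_x) ≈ 126.41°.

≈ 27°N, 126°E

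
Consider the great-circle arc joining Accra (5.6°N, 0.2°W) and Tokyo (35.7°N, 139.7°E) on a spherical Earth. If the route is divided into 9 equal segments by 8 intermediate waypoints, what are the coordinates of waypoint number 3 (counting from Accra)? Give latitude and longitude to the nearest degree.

≈ 36°N, 31°E

Convert each endpoint to a unit vector on the sphere (x = cos φ cos λ, y = cos φ sin λ, z = sin φ).
The central angle between the endpoints is δ = arccos(p₁·p₂) ≈ 2.167 rad (124.1°).
Interpolate at f = 3/9 with slerp weights a = sin((1−f)δ)/sin δ ≈ 1.199, b = sin(fδ)/sin δ ≈ 0.799.
p = a·p₁ + b·p₂ ≈ (0.698, 0.415, 0.583); φ = arcsin(p_z) ≈ 35.67°, λ = atan2(p_y, p_x) ≈ 30.75°.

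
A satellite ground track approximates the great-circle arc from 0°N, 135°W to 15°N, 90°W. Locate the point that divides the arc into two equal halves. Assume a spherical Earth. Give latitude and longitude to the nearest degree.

From cos δ = sin φ₁ sin φ₂ + cos φ₁ cos φ₂ cos Δλ, the central angle is δ ≈ 0.819 rad (46.9°).
Interpolate at f = 1/2 with slerp weights a = sin((1−f)δ)/sin δ ≈ 0.545, b = sin(fδ)/sin δ ≈ 0.545.
p = a·p₁ + b·p₂ ≈ (-0.385, -0.912, 0.141); φ = arcsin(p_z) ≈ 8.11°, λ = atan2(p_y, p_x) ≈ -112.91°.

≈ 8°N, 113°W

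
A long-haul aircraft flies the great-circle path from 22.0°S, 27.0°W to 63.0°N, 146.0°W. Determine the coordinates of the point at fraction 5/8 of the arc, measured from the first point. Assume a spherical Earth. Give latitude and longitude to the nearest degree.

≈ 45°N, 67°W

Write both endpoints as unit vectors p₁, p₂ with components (cos φ cos λ, cos φ sin λ, sin φ).
The central angle between the endpoints is δ = arccos(p₁·p₂) ≈ 2.139 rad (122.5°).
Interpolate at f = 5/8 with slerp weights a = sin((1−f)δ)/sin δ ≈ 0.853, b = sin(fδ)/sin δ ≈ 1.154.
p = a·p₁ + b·p₂ ≈ (0.270, -0.652, 0.709); φ = arcsin(p_z) ≈ 45.13°, λ = atan2(p_y, p_x) ≈ -67.49°.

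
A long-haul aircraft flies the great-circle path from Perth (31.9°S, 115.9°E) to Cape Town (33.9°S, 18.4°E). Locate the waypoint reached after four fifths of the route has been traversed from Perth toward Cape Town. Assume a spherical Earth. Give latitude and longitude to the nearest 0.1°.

≈ 40.7°S, 36.2°E

Write both endpoints as unit vectors p₁, p₂ with components (cos φ cos λ, cos φ sin λ, sin φ).
The central angle between the endpoints is δ = arccos(p₁·p₂) ≈ 1.367 rad (78.3°).
Interpolate at f = 4/5 with slerp weights a = sin((1−f)δ)/sin δ ≈ 0.276, b = sin(fδ)/sin δ ≈ 0.907.
p = a·p₁ + b·p₂ ≈ (0.612, 0.448, -0.652); φ = arcsin(p_z) ≈ -40.66°, λ = atan2(p_y, p_x) ≈ 36.21°.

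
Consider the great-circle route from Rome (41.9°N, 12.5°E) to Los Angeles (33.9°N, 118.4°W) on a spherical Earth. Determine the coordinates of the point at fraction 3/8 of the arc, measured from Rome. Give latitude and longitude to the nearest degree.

≈ (61°N, 35°W)

Write both endpoints as unit vectors p₁, p₂ with components (cos φ cos λ, cos φ sin λ, sin φ).
The central angle between the endpoints is δ = arccos(p₁·p₂) ≈ 1.603 rad (91.8°).
Interpolate at f = 3/8 with slerp weights a = sin((1−f)δ)/sin δ ≈ 0.843, b = sin(fδ)/sin δ ≈ 0.566.
p = a·p₁ + b·p₂ ≈ (0.389, -0.277, 0.878); φ = arcsin(p_z) ≈ 61.46°, λ = atan2(p_y, p_x) ≈ -35.48°.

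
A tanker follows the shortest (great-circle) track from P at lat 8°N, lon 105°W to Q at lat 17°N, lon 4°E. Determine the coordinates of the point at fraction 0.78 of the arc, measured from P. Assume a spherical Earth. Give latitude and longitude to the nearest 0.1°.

From cos δ = sin φ₁ sin φ₂ + cos φ₁ cos φ₂ cos Δλ, the central angle is δ ≈ 1.842 rad (105.5°).
Interpolate at f = 0.78 with slerp weights a = sin((1−f)δ)/sin δ ≈ 0.409, b = sin(fδ)/sin δ ≈ 1.029.
p = a·p₁ + b·p₂ ≈ (0.876, -0.323, 0.358); φ = arcsin(p_z) ≈ 20.96°, λ = atan2(p_y, p_x) ≈ -20.22°.

≈ lat 21.0°N, lon 20.2°W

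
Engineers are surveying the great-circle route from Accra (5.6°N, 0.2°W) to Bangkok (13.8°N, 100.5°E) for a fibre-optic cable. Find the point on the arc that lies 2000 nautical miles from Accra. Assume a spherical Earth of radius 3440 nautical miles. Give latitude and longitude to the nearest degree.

≈ 13°N, 33°E

Convert each endpoint to a unit vector on the sphere (x = cos φ cos λ, y = cos φ sin λ, z = sin φ).
The central angle between the endpoints is δ = arccos(p₁·p₂) ≈ 1.728 rad (99.0°). The total great-circle distance is δ·R ≈ 1.728 × 3440 ≈ 5943 nmi, so the target fraction is f = 2000/5943 ≈ 0.337.
Interpolate at f ≈ 0.337 with slerp weights a = sin((1−f)δ)/sin δ ≈ 0.923, b = sin(fδ)/sin δ ≈ 0.556.
p = a·p₁ + b·p₂ ≈ (0.820, 0.528, 0.223); φ = arcsin(p_z) ≈ 12.86°, λ = atan2(p_y, p_x) ≈ 32.77°.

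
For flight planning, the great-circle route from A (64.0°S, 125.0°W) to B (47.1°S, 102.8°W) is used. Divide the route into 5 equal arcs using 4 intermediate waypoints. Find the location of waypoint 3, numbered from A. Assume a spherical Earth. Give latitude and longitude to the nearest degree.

≈ (54°S, 109°W)

Convert each endpoint to a unit vector on the sphere (x = cos φ cos λ, y = cos φ sin λ, z = sin φ).
The central angle between the endpoints is δ = arccos(p₁·p₂) ≈ 0.363 rad (20.8°).
Interpolate at f = 3/5 with slerp weights a = sin((1−f)δ)/sin δ ≈ 0.408, b = sin(fδ)/sin δ ≈ 0.609.
p = a·p₁ + b·p₂ ≈ (-0.194, -0.550, -0.812); φ = arcsin(p_z) ≈ -54.30°, λ = atan2(p_y, p_x) ≈ -109.44°.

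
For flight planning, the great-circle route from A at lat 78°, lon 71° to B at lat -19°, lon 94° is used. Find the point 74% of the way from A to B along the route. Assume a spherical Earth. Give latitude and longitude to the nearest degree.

From cos δ = sin φ₁ sin φ₂ + cos φ₁ cos φ₂ cos Δλ, the central angle is δ ≈ 1.709 rad (97.9°).
Interpolate at f = 0.74 with slerp weights a = sin((1−f)δ)/sin δ ≈ 0.434, b = sin(fδ)/sin δ ≈ 0.963.
p = a·p₁ + b·p₂ ≈ (-0.034, 0.993, 0.111); φ = arcsin(p_z) ≈ 6.38°, λ = atan2(p_y, p_x) ≈ 91.97°.

≈ lat 6°, lon 92°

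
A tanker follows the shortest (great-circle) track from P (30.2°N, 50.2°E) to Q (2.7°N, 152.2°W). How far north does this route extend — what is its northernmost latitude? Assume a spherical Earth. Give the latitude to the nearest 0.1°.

The great circle lies in the plane with unit normal n̂ = (p₁ × p₂)/|p₁ × p₂|.
Here n̂_z ≈ +0.520; the vertex latitude is φ_max = arccos|n̂_z| ≈ 58.7°.

≈ 58.7°N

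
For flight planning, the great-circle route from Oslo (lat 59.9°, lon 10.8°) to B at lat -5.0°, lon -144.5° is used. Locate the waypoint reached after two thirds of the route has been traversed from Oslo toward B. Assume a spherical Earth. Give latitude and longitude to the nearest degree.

≈ lat 34°, lon -133°

From cos δ = sin φ₁ sin φ₂ + cos φ₁ cos φ₂ cos Δλ, the central angle is δ ≈ 2.129 rad (122.0°).
Interpolate at f = 2/3 with slerp weights a = sin((1−f)δ)/sin δ ≈ 0.768, b = sin(fδ)/sin δ ≈ 1.165.
p = a·p₁ + b·p₂ ≈ (-0.567, -0.602, 0.563); φ = arcsin(p_z) ≈ 34.25°, λ = atan2(p_y, p_x) ≈ -133.27°.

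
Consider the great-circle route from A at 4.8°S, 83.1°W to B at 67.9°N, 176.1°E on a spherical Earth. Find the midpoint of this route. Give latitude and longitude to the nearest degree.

Convert each endpoint to a unit vector on the sphere (x = cos φ cos λ, y = cos φ sin λ, z = sin φ).
The central angle between the endpoints is δ = arccos(p₁·p₂) ≈ 1.719 rad (98.5°).
Interpolate at f = 1/2 with slerp weights a = sin((1−f)δ)/sin δ ≈ 0.766, b = sin(fδ)/sin δ ≈ 0.766.
p = a·p₁ + b·p₂ ≈ (-0.196, -0.738, 0.646); φ = arcsin(p_z) ≈ 40.21°, λ = atan2(p_y, p_x) ≈ -104.86°.

≈ 40°N, 105°W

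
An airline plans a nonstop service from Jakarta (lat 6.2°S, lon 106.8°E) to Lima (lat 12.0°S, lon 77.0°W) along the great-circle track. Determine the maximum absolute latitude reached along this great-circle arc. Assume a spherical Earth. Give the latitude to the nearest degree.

The great circle lies in the plane with unit normal n̂ = (p₁ × p₂)/|p₁ × p₂|.
Here n̂_z ≈ +0.202; the vertex latitude is φ_max = arccos|n̂_z| ≈ 78.3°.
Check via Clairaut: cos φ_max = |cos φ₁| · sin C = cos(6.2°)·sin(168.3°) ≈ 0.202, again giving ≈ 78.3°.

≈ 78°S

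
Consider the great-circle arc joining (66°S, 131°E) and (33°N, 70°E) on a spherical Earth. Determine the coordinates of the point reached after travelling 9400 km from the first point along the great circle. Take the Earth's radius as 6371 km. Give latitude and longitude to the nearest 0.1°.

Write both endpoints as unit vectors p₁, p₂ with components (cos φ cos λ, cos φ sin λ, sin φ).
The central angle between the endpoints is δ = arccos(p₁·p₂) ≈ 1.909 rad (109.4°). The total great-circle distance is δ·R ≈ 1.909 × 6371 ≈ 12165 km, so the target fraction is f = 9400/12165 ≈ 0.773.
Interpolate at f ≈ 0.773 with slerp weights a = sin((1−f)δ)/sin δ ≈ 0.446, b = sin(fδ)/sin δ ≈ 1.055.
p = a·p₁ + b·p₂ ≈ (0.184, 0.969, 0.168); φ = arcsin(p_z) ≈ 9.65°, λ = atan2(p_y, p_x) ≈ 79.26°.

≈ (9.6°N, 79.3°E)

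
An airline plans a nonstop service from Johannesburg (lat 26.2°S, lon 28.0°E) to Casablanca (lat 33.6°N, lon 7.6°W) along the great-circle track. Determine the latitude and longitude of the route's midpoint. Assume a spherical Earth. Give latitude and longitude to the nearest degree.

Write both endpoints as unit vectors p₁, p₂ with components (cos φ cos λ, cos φ sin λ, sin φ).
The central angle between the endpoints is δ = arccos(p₁·p₂) ≈ 1.199 rad (68.7°).
Interpolate at f = 1/2 with slerp weights a = sin((1−f)δ)/sin δ ≈ 0.606, b = sin(fδ)/sin δ ≈ 0.606.
p = a·p₁ + b·p₂ ≈ (0.980, 0.188, 0.068); φ = arcsin(p_z) ≈ 3.89°, λ = atan2(p_y, p_x) ≈ 10.88°.

≈ lat 4°N, lon 11°E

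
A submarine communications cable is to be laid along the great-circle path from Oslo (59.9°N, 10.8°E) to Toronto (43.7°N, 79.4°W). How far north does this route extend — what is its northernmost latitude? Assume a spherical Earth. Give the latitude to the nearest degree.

≈ 63°N

The great circle lies in the plane with unit normal n̂ = (p₁ × p₂)/|p₁ × p₂|.
Here n̂_z ≈ -0.452; the vertex latitude is φ_max = arccos|n̂_z| ≈ 63.1°.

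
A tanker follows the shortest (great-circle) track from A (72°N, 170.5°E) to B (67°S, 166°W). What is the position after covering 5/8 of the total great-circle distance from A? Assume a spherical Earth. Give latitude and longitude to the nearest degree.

≈ (15°S, 175°W)

From cos δ = sin φ₁ sin φ₂ + cos φ₁ cos φ₂ cos Δλ, the central angle is δ ≈ 2.441 rad (139.9°).
Interpolate at f = 5/8 with slerp weights a = sin((1−f)δ)/sin δ ≈ 1.231, b = sin(fδ)/sin δ ≈ 1.550.
p = a·p₁ + b·p₂ ≈ (-0.963, -0.084, -0.257); φ = arcsin(p_z) ≈ -14.88°, λ = atan2(p_y, p_x) ≈ -175.03°.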